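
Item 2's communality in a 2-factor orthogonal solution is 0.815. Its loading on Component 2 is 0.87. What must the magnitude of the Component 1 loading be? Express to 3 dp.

Under orthogonal rotation h² = Σλ², so λ_Component 1² = h² − (0.7569) = 0.815 − 0.7569 = 0.0581.
|λ| = √0.0581 = 0.2410.

0.241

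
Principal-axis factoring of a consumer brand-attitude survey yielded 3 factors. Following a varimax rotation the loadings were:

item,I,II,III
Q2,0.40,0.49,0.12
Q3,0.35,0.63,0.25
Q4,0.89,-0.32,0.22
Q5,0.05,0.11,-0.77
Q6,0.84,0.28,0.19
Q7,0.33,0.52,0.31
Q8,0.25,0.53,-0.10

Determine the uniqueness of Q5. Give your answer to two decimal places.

h² = 0.05² + 0.11² + (-0.77)² = 0.0025 + 0.0121 + 0.5929 = 0.6075
Uniqueness u² = 1 − h² = 1 − 0.6075 = 0.3925

0.39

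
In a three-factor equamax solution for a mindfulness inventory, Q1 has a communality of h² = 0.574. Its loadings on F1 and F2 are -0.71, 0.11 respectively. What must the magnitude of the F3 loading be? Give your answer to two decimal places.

Under orthogonal rotation h² = Σλ², so λ_F3² = h² − (0.5162) = 0.574 − 0.5162 = 0.0578.
|λ| = √0.0578 = 0.2404.

0.24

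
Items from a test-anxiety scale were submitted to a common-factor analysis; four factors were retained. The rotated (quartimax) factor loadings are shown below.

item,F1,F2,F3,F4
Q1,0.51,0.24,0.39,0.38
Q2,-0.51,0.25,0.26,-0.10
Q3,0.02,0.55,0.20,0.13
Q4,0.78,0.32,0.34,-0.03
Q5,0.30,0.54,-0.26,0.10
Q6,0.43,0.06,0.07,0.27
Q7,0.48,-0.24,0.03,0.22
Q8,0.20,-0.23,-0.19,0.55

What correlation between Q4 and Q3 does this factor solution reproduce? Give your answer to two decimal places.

0.26

r̂ = Σ λ_i·λ_j across factors = (0.78)(0.02) + (0.32)(0.55) + (0.34)(0.20) + (-0.03)(0.13)
  = +0.0156 +0.1760 +0.0680 -0.0039 = 0.2557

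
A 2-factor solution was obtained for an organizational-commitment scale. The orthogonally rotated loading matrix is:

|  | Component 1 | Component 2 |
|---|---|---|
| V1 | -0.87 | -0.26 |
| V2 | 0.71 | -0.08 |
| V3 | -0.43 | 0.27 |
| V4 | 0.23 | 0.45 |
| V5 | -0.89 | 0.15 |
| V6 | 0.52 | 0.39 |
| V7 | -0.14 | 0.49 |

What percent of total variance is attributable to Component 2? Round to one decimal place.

10.9%

SS loadings for Component 2 = (-0.26)² + (-0.08)² + 0.27² + 0.45² + 0.15² + 0.39² + 0.49² = 0.7641
With 7 standardized items, total variance = 7. Proportion = 0.7641/7 = 0.1092 → 10.92%.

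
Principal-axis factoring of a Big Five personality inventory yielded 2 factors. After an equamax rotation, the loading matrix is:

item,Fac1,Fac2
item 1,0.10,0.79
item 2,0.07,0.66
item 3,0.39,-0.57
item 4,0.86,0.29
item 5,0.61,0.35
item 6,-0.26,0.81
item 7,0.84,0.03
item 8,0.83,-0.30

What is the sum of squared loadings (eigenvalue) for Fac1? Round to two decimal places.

2.74

SS loadings for Fac1 = 0.10² + 0.07² + 0.39² + 0.86² + 0.61² + (-0.26)² + 0.84² + 0.83² = 0.0100 + 0.0049 + 0.1521 + 0.7396 + 0.3721 + 0.0676 + 0.7056 + 0.6889 = 2.7408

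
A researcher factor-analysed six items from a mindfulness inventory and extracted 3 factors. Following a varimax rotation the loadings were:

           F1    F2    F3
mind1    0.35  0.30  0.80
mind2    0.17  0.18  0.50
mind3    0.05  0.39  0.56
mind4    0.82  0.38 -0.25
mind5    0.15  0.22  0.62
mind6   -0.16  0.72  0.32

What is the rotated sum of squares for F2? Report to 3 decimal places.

0.986

SS loadings for F2 = 0.30² + 0.18² + 0.39² + 0.38² + 0.22² + 0.72² = 0.0900 + 0.0324 + 0.1521 + 0.1444 + 0.0484 + 0.5184 = 0.9857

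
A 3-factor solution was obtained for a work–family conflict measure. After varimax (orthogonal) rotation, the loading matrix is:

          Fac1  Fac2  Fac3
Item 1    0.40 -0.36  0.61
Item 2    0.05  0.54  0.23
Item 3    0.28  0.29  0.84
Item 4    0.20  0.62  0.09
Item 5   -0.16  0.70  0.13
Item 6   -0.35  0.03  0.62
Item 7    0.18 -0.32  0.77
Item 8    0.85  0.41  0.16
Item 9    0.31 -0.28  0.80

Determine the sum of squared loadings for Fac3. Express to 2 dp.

2.80

SS loadings for Fac3 = 0.61² + 0.23² + 0.84² + 0.09² + 0.13² + 0.62² + 0.77² + 0.16² + 0.80² = 0.3721 + 0.0529 + 0.7056 + 0.0081 + 0.0169 + 0.3844 + 0.5929 + 0.0256 + 0.6400 = 2.7985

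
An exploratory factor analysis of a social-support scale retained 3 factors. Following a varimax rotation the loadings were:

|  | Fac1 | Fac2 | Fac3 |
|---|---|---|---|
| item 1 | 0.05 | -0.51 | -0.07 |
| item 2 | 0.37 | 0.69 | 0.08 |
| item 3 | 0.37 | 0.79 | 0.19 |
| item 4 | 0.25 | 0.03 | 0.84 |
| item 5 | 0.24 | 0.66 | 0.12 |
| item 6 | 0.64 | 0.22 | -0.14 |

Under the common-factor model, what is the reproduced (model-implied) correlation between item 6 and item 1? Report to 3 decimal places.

r̂ = Σ λ_i·λ_j across factors = (0.64)(0.05) + (0.22)(-0.51) + (-0.14)(-0.07)
  = +0.0320 -0.1122 +0.0098 = -0.0704

-0.070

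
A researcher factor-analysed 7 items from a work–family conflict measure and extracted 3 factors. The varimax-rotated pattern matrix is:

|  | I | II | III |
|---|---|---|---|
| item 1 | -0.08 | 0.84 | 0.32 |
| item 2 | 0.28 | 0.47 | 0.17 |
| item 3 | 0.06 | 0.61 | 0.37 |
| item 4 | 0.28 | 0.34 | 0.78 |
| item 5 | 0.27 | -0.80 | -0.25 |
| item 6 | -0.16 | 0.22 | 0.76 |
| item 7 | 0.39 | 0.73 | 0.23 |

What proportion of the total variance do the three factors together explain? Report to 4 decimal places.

0.6604

SS loadings by factor: 0.4174, 2.6355, 1.5696; total = 4.6225.
Total variance with 7 standardized items is 7, so the solution explains 4.6225/7 = 0.6604.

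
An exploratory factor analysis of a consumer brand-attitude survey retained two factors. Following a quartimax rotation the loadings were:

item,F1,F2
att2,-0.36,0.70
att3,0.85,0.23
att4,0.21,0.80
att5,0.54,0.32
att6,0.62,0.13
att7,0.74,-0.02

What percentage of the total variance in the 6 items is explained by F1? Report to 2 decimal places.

35.33%

SS loadings for F1 = (-0.36)² + 0.85² + 0.21² + 0.54² + 0.62² + 0.74² = 2.1198
With 6 standardized items, total variance = 6. Proportion = 2.1198/6 = 0.3533 → 35.33%.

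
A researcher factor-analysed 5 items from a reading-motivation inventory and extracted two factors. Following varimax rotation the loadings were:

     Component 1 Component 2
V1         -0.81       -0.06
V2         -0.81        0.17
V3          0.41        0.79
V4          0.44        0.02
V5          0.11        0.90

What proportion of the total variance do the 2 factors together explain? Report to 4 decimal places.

0.6306

SS loadings by factor: 1.6860, 1.4670; total = 3.1530.
Total variance with 5 standardized items is 5, so the solution explains 3.1530/5 = 0.6306.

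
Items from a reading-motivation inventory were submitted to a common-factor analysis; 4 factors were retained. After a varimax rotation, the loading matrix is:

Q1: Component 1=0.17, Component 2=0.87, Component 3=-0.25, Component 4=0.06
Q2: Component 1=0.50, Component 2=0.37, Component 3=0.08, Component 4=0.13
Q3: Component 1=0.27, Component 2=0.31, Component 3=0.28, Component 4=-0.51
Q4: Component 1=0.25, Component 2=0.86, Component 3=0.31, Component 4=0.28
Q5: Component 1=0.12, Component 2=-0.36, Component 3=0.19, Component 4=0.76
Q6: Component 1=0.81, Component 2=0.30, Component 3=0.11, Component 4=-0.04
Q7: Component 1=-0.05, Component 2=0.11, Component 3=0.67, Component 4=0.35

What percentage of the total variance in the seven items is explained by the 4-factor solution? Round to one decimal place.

Communalities: 0.8519, 0.4102, 0.5075, 0.9766, 0.7577, 0.7598, 0.5860; Σh² = 4.8497.
Total variance with 7 standardized items is 7, so the solution explains 4.8497/7 = 0.6928 = 69.28%.

69.3%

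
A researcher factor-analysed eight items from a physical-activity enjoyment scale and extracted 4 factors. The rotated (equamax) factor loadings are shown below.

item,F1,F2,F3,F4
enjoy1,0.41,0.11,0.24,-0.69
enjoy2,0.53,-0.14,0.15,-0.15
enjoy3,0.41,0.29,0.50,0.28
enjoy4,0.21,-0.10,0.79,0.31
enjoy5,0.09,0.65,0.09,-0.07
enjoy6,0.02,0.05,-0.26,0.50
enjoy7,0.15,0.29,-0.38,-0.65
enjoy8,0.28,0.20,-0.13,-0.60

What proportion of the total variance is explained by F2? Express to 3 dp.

0.084

SS loadings for F2 = 0.11² + (-0.14)² + 0.29² + (-0.10)² + 0.65² + 0.05² + 0.29² + 0.20² = 0.6749
Proportion of variance = 0.6749 / 8 = 0.0844.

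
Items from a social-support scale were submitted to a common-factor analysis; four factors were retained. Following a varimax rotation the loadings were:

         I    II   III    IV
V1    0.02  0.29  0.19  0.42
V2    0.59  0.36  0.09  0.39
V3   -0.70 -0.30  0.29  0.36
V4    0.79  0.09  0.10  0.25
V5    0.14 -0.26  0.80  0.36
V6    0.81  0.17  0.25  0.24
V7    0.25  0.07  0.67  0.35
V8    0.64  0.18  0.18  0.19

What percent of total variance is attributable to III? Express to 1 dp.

SS loadings for III = 0.19² + 0.09² + 0.29² + 0.10² + 0.80² + 0.25² + 0.67² + 0.18² = 1.3221
With 8 standardized items, total variance = 8. Proportion = 1.3221/8 = 0.1653 → 16.53%.

16.5%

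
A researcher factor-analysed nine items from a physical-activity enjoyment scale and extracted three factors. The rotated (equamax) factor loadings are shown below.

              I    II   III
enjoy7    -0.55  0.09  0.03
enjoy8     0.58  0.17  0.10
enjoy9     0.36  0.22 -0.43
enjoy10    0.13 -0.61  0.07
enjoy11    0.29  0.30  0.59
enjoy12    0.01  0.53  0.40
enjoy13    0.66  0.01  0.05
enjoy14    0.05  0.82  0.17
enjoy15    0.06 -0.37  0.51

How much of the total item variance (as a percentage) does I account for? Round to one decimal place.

SS loadings for I = (-0.55)² + 0.58² + 0.36² + 0.13² + 0.29² + 0.01² + 0.66² + 0.05² + 0.06² = 1.3113
With 9 standardized items, total variance = 9. Proportion = 1.3113/9 = 0.1457 → 14.57%.

14.6%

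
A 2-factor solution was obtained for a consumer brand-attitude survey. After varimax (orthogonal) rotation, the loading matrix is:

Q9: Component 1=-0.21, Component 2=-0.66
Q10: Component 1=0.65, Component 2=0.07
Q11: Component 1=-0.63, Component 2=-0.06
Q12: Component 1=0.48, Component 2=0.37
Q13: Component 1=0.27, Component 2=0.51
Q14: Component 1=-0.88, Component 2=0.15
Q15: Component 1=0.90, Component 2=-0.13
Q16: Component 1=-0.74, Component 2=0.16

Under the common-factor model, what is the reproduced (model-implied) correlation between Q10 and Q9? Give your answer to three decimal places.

r̂ = Σ λ_i·λ_j across factors = (0.65)(-0.21) + (0.07)(-0.66)
  = -0.1365 -0.0462 = -0.1827

-0.183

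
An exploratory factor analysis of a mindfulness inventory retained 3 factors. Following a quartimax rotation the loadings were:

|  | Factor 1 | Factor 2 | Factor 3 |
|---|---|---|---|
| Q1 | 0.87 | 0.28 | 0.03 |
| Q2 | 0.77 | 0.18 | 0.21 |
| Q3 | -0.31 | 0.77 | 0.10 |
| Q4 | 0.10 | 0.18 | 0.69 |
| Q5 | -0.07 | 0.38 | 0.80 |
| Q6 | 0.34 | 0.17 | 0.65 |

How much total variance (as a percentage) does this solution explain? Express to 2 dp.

67.99%

Communalities: 0.8362, 0.6694, 0.6990, 0.5185, 0.7893, 0.5670; Σh² = 4.0794.
Total variance with 6 standardized items is 6, so the solution explains 4.0794/6 = 0.6799 = 67.99%.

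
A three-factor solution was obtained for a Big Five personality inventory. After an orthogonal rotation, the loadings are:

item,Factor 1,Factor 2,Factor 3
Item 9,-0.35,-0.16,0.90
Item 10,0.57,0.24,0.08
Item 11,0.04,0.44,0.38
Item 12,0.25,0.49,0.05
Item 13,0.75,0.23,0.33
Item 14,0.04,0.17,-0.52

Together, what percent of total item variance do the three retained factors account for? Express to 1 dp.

Communalities: 0.9581, 0.3889, 0.3396, 0.3051, 0.7243, 0.3009; Σh² = 3.0169.
Total variance with 6 standardized items is 6, so the solution explains 3.0169/6 = 0.5028 = 50.28%.

50.3%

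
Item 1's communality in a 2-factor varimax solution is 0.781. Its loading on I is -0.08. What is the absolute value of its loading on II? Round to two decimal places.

0.88

Under orthogonal rotation h² = Σλ², so λ_II² = h² − (0.0064) = 0.781 − 0.0064 = 0.7746.
|λ| = √0.7746 = 0.8801.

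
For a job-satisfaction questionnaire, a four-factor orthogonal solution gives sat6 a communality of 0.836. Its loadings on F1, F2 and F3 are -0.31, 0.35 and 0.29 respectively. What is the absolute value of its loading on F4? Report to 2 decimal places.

Under orthogonal rotation h² = Σλ², so λ_F4² = h² − (0.3027) = 0.836 − 0.3027 = 0.5333.
|λ| = √0.5333 = 0.7303.

0.73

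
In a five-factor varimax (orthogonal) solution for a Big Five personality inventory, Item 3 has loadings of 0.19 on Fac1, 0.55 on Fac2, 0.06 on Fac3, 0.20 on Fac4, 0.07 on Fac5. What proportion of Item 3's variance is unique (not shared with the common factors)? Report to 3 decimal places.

h² = 0.19² + 0.55² + 0.06² + 0.20² + 0.07² = 0.0361 + 0.3025 + 0.0036 + 0.0400 + 0.0049 = 0.3871
Uniqueness u² = 1 − h² = 1 − 0.3871 = 0.6129

0.613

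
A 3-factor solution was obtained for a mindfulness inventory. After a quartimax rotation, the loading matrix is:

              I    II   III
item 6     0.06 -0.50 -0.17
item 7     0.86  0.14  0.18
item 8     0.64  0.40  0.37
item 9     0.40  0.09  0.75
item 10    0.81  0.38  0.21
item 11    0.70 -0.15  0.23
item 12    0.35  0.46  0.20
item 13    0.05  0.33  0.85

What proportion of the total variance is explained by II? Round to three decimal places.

0.116

SS loadings for II = (-0.50)² + 0.14² + 0.40² + 0.09² + 0.38² + (-0.15)² + 0.46² + 0.33² = 0.9251
Proportion of variance = 0.9251 / 8 = 0.1156.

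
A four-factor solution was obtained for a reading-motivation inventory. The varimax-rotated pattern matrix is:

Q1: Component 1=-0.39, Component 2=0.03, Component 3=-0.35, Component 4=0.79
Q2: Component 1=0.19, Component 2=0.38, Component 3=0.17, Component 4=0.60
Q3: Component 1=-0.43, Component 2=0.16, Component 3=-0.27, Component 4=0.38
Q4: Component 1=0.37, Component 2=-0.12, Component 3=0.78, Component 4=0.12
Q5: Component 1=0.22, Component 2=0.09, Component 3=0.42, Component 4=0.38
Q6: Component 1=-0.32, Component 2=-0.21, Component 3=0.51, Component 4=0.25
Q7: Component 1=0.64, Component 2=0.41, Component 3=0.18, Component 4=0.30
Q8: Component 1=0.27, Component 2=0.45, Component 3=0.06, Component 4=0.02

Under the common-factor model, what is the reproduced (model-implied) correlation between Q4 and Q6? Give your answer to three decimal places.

0.335

r̂ = Σ λ_i·λ_j across factors = (0.37)(-0.32) + (-0.12)(-0.21) + (0.78)(0.51) + (0.12)(0.25)
  = -0.1184 +0.0252 +0.3978 +0.0300 = 0.3346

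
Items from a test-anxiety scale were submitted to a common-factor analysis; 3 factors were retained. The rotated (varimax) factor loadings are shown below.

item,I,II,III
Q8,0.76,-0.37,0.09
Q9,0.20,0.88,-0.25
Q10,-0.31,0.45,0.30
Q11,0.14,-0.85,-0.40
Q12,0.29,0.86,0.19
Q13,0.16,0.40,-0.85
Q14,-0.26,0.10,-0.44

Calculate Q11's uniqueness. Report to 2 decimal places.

h² = 0.14² + (-0.85)² + (-0.40)² = 0.0196 + 0.7225 + 0.1600 = 0.9021
Uniqueness u² = 1 − h² = 1 − 0.9021 = 0.0979

0.10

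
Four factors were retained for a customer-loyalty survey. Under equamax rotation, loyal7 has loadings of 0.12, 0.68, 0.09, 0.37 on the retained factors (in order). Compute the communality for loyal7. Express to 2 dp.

h² = 0.12² + 0.68² + 0.09² + 0.37² = 0.0144 + 0.4624 + 0.0081 + 0.1369 = 0.6218

0.62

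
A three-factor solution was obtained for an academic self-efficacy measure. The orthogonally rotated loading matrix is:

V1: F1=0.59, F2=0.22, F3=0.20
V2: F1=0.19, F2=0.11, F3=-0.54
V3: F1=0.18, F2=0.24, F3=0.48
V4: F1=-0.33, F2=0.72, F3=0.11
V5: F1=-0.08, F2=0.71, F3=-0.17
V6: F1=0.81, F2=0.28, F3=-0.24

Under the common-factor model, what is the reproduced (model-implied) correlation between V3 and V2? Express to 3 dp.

r̂ = Σ λ_i·λ_j across factors = (0.18)(0.19) + (0.24)(0.11) + (0.48)(-0.54)
  = +0.0342 +0.0264 -0.2592 = -0.1986

-0.199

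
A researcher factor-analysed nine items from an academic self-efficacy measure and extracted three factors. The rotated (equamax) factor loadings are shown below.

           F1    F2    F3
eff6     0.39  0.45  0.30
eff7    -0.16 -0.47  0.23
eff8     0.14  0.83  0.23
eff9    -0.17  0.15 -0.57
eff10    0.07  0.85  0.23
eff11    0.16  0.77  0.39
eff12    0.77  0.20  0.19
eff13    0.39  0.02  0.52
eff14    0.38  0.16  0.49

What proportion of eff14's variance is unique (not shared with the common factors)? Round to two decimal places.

h² = 0.38² + 0.16² + 0.49² = 0.1444 + 0.0256 + 0.2401 = 0.4101
Uniqueness u² = 1 − h² = 1 − 0.4101 = 0.5899

0.59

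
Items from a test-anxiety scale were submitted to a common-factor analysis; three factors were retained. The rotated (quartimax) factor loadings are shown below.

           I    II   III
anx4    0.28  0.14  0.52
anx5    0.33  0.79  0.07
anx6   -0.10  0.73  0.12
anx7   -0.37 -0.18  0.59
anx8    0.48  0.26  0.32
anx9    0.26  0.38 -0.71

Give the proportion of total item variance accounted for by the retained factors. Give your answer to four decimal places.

SS loadings by factor: 0.6322, 1.4210, 1.2443; total = 3.2975.
Total variance with 6 standardized items is 6, so the solution explains 3.2975/6 = 0.5496.

0.5496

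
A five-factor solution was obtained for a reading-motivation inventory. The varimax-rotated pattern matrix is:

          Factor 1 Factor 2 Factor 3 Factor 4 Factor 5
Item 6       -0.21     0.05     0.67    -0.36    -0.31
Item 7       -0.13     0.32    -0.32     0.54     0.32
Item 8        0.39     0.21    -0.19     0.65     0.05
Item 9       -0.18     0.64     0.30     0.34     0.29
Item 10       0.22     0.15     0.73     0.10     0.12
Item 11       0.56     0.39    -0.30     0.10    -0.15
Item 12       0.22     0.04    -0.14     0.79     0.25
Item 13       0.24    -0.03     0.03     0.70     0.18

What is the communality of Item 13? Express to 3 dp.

h² = 0.24² + (-0.03)² + 0.03² + 0.70² + 0.18² = 0.0576 + 0.0009 + 0.0009 + 0.4900 + 0.0324 = 0.5818

0.582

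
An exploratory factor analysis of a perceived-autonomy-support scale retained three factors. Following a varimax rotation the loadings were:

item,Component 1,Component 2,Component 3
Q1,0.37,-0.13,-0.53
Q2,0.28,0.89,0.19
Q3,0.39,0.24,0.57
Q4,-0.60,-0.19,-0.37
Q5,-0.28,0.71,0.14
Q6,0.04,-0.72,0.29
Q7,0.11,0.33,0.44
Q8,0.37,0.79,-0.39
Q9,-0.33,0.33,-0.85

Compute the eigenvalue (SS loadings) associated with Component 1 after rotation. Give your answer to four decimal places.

1.0653

SS loadings for Component 1 = 0.37² + 0.28² + 0.39² + (-0.60)² + (-0.28)² + 0.04² + 0.11² + 0.37² + (-0.33)² = 0.1369 + 0.0784 + 0.1521 + 0.3600 + 0.0784 + 0.0016 + 0.0121 + 0.1369 + 0.1089 = 1.0653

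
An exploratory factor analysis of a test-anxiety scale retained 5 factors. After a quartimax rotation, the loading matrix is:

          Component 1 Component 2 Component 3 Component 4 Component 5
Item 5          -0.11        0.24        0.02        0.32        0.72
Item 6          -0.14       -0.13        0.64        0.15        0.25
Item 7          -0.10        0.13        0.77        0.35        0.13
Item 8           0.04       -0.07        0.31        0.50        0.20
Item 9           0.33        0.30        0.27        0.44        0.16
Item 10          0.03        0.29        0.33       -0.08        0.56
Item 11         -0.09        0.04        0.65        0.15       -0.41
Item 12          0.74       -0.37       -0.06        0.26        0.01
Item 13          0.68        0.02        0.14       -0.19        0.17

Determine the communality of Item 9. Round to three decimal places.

h² = 0.33² + 0.30² + 0.27² + 0.44² + 0.16² = 0.1089 + 0.0900 + 0.0729 + 0.1936 + 0.0256 = 0.4910

0.491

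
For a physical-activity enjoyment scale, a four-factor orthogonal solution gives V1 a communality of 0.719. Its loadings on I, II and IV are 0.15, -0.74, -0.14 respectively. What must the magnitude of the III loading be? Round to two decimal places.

0.36

Under orthogonal rotation h² = Σλ², so λ_III² = h² − (0.5897) = 0.719 − 0.5897 = 0.1293.
|λ| = √0.1293 = 0.3596.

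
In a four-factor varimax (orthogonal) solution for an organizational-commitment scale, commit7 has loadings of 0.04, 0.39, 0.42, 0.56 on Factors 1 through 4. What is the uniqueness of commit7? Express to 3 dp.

h² = 0.04² + 0.39² + 0.42² + 0.56² = 0.0016 + 0.1521 + 0.1764 + 0.3136 = 0.6437
Uniqueness u² = 1 − h² = 1 − 0.6437 = 0.3563

0.356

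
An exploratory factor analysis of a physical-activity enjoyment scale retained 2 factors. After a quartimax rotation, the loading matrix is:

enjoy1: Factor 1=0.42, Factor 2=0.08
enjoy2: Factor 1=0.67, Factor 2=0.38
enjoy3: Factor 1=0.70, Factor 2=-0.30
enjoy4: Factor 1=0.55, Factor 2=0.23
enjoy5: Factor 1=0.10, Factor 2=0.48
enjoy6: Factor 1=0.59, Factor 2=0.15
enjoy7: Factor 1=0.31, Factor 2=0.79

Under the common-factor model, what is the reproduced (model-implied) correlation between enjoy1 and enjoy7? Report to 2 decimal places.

0.19

r̂ = Σ λ_i·λ_j across factors = (0.42)(0.31) + (0.08)(0.79)
  = +0.1302 +0.0632 = 0.1934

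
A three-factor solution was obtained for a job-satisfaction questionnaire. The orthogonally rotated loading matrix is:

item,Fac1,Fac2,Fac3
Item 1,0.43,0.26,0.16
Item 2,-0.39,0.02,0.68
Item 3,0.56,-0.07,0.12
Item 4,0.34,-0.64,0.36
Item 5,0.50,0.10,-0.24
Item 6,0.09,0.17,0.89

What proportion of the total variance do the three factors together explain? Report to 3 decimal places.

Communalities: 0.2781, 0.6149, 0.3329, 0.6548, 0.3176, 0.8291; Σh² = 3.0274.
Total variance with 6 standardized items is 6, so the solution explains 3.0274/6 = 0.5046.

0.505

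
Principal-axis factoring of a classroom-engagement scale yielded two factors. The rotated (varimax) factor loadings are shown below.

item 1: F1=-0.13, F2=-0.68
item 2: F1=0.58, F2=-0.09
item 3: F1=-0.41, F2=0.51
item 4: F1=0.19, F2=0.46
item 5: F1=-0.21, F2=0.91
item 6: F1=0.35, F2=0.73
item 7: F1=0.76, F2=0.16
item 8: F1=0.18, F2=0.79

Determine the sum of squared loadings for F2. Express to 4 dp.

SS loadings for F2 = (-0.68)² + (-0.09)² + 0.51² + 0.46² + 0.91² + 0.73² + 0.16² + 0.79² = 0.4624 + 0.0081 + 0.2601 + 0.2116 + 0.8281 + 0.5329 + 0.0256 + 0.6241 = 2.9529

2.9529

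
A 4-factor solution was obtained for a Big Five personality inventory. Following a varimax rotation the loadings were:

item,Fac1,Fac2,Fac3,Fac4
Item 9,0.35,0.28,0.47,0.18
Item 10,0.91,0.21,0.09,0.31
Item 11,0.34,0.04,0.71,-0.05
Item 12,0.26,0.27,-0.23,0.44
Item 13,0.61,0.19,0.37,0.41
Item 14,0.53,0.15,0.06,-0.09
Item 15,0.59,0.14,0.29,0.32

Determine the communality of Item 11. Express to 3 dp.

h² = 0.34² + 0.04² + 0.71² + (-0.05)² = 0.1156 + 0.0016 + 0.5041 + 0.0025 = 0.6238

0.624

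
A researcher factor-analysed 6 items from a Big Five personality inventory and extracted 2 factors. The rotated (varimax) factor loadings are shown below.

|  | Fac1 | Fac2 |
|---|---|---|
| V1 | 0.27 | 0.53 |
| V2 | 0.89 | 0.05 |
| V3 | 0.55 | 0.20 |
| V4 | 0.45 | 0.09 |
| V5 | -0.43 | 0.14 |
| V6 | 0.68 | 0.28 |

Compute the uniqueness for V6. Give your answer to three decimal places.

0.459

h² = 0.68² + 0.28² = 0.4624 + 0.0784 = 0.5408
Uniqueness u² = 1 − h² = 1 − 0.5408 = 0.4592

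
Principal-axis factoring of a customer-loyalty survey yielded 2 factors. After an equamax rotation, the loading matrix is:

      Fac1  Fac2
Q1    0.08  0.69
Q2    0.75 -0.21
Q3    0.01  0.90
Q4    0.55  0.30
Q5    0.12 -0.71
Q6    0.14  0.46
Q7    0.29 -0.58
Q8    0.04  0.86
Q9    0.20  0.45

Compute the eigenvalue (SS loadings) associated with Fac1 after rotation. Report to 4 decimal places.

SS loadings for Fac1 = 0.08² + 0.75² + 0.01² + 0.55² + 0.12² + 0.14² + 0.29² + 0.04² + 0.20² = 0.0064 + 0.5625 + 0.0001 + 0.3025 + 0.0144 + 0.0196 + 0.0841 + 0.0016 + 0.0400 = 1.0312

1.0312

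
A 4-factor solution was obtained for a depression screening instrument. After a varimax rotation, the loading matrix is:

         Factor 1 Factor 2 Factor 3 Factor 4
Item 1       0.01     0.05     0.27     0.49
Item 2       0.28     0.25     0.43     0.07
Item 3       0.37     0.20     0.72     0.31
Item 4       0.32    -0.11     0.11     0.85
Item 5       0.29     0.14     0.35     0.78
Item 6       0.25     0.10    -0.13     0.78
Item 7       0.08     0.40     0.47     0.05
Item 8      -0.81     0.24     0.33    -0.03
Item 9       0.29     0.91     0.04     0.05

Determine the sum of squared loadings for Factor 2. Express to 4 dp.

SS loadings for Factor 2 = 0.05² + 0.25² + 0.20² + (-0.11)² + 0.14² + 0.10² + 0.40² + 0.24² + 0.91² = 0.0025 + 0.0625 + 0.0400 + 0.0121 + 0.0196 + 0.0100 + 0.1600 + 0.0576 + 0.8281 = 1.1924

1.1924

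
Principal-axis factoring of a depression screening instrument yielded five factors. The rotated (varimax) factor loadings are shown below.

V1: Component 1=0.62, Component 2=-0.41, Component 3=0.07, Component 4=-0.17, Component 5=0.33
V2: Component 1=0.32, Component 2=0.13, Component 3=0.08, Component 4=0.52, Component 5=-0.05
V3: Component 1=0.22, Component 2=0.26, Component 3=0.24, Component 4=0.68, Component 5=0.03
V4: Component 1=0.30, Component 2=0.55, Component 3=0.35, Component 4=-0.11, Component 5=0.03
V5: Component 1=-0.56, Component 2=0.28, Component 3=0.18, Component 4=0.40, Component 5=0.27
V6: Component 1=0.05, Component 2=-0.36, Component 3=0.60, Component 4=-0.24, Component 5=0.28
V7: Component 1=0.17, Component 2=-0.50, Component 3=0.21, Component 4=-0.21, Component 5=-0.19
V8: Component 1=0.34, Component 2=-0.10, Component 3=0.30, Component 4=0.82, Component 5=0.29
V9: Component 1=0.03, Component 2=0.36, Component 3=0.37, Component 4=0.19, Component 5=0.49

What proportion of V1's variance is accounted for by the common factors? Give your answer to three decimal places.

h² = 0.62² + (-0.41)² + 0.07² + (-0.17)² + 0.33² = 0.3844 + 0.1681 + 0.0049 + 0.0289 + 0.1089 = 0.6952

0.695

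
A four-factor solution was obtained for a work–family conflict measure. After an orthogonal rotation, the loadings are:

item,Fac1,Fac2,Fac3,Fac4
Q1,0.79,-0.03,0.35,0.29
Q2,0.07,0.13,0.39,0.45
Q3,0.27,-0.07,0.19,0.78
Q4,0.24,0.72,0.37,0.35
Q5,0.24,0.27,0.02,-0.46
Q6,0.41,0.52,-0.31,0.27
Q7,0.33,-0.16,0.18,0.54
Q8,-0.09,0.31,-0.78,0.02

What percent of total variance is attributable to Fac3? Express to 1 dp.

14.8%

SS loadings for Fac3 = 0.35² + 0.39² + 0.19² + 0.37² + 0.02² + (-0.31)² + 0.18² + (-0.78)² = 1.1849
With 8 standardized items, total variance = 8. Proportion = 1.1849/8 = 0.1481 → 14.81%.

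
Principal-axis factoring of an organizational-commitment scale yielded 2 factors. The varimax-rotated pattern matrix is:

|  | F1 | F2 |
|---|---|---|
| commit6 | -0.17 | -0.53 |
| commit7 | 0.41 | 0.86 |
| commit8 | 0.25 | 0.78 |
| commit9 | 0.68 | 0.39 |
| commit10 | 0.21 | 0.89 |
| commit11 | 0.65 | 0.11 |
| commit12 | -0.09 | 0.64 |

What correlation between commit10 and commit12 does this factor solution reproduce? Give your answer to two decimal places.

r̂ = Σ λ_i·λ_j across factors = (0.21)(-0.09) + (0.89)(0.64)
  = -0.0189 +0.5696 = 0.5507

0.55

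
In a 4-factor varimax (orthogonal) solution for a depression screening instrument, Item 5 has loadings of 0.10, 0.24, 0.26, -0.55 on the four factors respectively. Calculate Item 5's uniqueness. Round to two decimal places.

h² = 0.10² + 0.24² + 0.26² + (-0.55)² = 0.0100 + 0.0576 + 0.0676 + 0.3025 = 0.4377
Uniqueness u² = 1 − h² = 1 − 0.4377 = 0.5623

0.56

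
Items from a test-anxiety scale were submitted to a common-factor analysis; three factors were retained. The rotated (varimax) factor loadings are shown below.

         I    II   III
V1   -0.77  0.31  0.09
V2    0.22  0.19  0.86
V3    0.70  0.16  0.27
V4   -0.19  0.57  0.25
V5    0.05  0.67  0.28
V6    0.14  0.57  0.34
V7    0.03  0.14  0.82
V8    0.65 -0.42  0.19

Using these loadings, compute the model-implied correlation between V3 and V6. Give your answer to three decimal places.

0.281

r̂ = Σ λ_i·λ_j across factors = (0.70)(0.14) + (0.16)(0.57) + (0.27)(0.34)
  = +0.0980 +0.0912 +0.0918 = 0.2810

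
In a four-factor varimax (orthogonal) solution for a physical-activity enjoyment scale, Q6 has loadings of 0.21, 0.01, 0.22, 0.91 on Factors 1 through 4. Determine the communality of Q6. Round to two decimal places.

0.92

h² = 0.21² + 0.01² + 0.22² + 0.91² = 0.0441 + 0.0001 + 0.0484 + 0.8281 = 0.9207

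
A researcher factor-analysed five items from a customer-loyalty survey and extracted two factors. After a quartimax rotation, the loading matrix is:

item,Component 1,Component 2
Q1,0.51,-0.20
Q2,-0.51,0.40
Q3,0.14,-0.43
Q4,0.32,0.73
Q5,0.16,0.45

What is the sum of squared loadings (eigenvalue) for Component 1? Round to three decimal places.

0.668

SS loadings for Component 1 = 0.51² + (-0.51)² + 0.14² + 0.32² + 0.16² = 0.2601 + 0.2601 + 0.0196 + 0.1024 + 0.0256 = 0.6678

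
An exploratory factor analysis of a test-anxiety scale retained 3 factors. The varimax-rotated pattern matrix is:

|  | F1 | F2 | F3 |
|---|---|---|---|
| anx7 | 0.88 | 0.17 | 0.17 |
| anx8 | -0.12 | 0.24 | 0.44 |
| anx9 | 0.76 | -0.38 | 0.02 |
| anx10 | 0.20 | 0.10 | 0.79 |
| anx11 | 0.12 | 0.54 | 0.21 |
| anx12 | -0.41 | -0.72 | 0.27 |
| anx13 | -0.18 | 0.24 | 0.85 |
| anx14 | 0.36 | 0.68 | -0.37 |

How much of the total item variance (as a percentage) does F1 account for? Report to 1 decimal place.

21.9%

SS loadings for F1 = 0.88² + (-0.12)² + 0.76² + 0.20² + 0.12² + (-0.41)² + (-0.18)² + 0.36² = 1.7509
With 8 standardized items, total variance = 8. Proportion = 1.7509/8 = 0.2189 → 21.89%.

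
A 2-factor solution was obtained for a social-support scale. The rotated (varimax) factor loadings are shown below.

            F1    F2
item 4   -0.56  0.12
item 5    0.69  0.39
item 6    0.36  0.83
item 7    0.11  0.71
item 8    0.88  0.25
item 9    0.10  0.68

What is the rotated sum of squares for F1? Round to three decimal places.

SS loadings for F1 = (-0.56)² + 0.69² + 0.36² + 0.11² + 0.88² + 0.10² = 0.3136 + 0.4761 + 0.1296 + 0.0121 + 0.7744 + 0.0100 = 1.7158

1.716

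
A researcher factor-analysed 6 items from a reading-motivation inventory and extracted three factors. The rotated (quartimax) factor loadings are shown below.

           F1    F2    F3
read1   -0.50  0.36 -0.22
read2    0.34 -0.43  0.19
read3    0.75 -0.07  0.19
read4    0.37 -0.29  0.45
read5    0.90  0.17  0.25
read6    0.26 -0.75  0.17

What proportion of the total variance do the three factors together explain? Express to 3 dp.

0.559

SS loadings by factor: 1.9426, 0.9949, 0.4145; total = 3.3520.
Total variance with 6 standardized items is 6, so the solution explains 3.3520/6 = 0.5587.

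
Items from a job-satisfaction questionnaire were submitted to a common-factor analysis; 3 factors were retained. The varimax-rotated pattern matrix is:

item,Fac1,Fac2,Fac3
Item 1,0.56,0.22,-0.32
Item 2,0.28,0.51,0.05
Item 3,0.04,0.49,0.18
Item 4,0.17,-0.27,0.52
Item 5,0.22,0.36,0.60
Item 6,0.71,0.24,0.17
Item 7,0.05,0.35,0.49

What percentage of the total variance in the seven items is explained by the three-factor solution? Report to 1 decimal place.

42.1%

Communalities: 0.4644, 0.3410, 0.2741, 0.3722, 0.5380, 0.5906, 0.3651; Σh² = 2.9454.
Total variance with 7 standardized items is 7, so the solution explains 2.9454/7 = 0.4208 = 42.08%.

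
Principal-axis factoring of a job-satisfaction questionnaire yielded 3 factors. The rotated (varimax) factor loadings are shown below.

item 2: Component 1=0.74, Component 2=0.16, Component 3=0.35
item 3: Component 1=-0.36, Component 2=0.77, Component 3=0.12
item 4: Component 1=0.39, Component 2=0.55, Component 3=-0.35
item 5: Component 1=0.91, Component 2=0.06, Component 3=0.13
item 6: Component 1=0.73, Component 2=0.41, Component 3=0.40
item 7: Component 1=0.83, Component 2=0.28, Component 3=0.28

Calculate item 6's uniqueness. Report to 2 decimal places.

h² = 0.73² + 0.41² + 0.40² = 0.5329 + 0.1681 + 0.1600 = 0.8610
Uniqueness u² = 1 − h² = 1 − 0.8610 = 0.1390

0.14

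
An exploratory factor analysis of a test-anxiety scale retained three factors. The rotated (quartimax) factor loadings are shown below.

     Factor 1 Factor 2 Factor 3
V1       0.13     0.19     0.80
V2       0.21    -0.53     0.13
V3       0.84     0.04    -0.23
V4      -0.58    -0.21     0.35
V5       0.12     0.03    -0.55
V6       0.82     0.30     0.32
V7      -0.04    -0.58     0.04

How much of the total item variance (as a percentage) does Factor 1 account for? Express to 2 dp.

SS loadings for Factor 1 = 0.13² + 0.21² + 0.84² + (-0.58)² + 0.12² + 0.82² + (-0.04)² = 1.7914
With 7 standardized items, total variance = 7. Proportion = 1.7914/7 = 0.2559 → 25.59%.

25.59%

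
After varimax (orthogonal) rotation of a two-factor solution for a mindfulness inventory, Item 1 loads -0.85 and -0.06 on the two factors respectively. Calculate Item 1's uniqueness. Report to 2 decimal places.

h² = (-0.85)² + (-0.06)² = 0.7225 + 0.0036 = 0.7261
Uniqueness u² = 1 − h² = 1 − 0.7261 = 0.2739

0.27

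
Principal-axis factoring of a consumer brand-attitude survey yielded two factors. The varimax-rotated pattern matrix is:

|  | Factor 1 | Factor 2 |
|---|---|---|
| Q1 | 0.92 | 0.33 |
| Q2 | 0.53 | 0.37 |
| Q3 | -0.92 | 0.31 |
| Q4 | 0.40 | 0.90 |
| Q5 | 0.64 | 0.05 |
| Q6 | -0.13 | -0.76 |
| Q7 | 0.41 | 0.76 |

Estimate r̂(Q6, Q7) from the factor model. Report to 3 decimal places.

r̂ = Σ λ_i·λ_j across factors = (-0.13)(0.41) + (-0.76)(0.76)
  = -0.0533 -0.5776 = -0.6309

-0.631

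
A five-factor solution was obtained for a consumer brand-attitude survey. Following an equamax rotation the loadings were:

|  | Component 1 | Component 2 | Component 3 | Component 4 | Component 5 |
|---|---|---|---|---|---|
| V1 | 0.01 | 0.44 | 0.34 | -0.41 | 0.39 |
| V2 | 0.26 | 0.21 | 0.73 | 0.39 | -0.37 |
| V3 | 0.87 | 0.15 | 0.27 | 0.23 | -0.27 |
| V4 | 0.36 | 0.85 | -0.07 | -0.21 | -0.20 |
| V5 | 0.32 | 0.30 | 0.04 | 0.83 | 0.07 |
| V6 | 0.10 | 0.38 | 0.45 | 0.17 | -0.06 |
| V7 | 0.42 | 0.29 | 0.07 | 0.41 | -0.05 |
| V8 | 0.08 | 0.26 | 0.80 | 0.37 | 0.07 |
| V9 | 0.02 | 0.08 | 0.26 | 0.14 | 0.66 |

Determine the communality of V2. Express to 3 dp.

0.934

h² = 0.26² + 0.21² + 0.73² + 0.39² + (-0.37)² = 0.0676 + 0.0441 + 0.5329 + 0.1521 + 0.1369 = 0.9336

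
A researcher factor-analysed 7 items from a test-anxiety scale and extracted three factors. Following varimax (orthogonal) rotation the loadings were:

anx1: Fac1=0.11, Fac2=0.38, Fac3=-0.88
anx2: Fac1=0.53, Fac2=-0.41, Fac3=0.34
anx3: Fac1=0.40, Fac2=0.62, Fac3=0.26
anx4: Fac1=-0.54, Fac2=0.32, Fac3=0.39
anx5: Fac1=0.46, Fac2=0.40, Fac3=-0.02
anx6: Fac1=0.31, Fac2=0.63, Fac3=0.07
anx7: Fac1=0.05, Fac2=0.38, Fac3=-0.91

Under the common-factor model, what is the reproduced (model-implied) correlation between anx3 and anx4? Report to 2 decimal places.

0.08

r̂ = Σ λ_i·λ_j across factors = (0.40)(-0.54) + (0.62)(0.32) + (0.26)(0.39)
  = -0.2160 +0.1984 +0.1014 = 0.0838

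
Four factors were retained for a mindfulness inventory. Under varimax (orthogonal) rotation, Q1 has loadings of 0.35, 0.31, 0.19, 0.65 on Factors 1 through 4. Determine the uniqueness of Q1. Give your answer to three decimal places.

h² = 0.35² + 0.31² + 0.19² + 0.65² = 0.1225 + 0.0961 + 0.0361 + 0.4225 = 0.6772
Uniqueness u² = 1 − h² = 1 − 0.6772 = 0.3228

0.323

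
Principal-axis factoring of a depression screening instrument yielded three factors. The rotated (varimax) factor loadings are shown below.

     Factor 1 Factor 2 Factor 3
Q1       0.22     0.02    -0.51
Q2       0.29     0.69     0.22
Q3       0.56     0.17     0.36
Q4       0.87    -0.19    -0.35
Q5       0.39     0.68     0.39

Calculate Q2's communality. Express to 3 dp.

0.609

h² = 0.29² + 0.69² + 0.22² = 0.0841 + 0.4761 + 0.0484 = 0.6086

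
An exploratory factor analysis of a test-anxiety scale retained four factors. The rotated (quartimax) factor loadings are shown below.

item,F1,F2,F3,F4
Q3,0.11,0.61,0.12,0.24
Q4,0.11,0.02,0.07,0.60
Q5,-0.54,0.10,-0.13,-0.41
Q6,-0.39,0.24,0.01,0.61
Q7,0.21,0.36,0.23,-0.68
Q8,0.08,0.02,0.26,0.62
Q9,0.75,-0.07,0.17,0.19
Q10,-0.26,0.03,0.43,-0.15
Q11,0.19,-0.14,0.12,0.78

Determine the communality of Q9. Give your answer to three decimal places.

0.632

h² = 0.75² + (-0.07)² + 0.17² + 0.19² = 0.5625 + 0.0049 + 0.0289 + 0.0361 = 0.6324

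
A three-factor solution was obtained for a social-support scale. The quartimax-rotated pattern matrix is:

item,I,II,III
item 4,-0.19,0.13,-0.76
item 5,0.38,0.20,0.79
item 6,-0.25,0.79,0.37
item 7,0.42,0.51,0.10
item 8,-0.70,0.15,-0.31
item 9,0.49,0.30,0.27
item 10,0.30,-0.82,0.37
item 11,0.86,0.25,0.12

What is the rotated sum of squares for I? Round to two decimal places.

SS loadings for I = (-0.19)² + 0.38² + (-0.25)² + 0.42² + (-0.70)² + 0.49² + 0.30² + 0.86² = 0.0361 + 0.1444 + 0.0625 + 0.1764 + 0.4900 + 0.2401 + 0.0900 + 0.7396 = 1.9791

1.98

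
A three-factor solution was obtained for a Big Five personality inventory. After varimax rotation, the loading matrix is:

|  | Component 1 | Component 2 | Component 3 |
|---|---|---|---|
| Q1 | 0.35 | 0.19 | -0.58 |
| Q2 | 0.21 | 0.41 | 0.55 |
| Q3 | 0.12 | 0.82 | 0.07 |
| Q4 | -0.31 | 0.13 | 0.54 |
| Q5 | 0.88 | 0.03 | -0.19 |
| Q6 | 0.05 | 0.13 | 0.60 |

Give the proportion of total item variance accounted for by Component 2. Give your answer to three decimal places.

0.152

SS loadings for Component 2 = 0.19² + 0.41² + 0.82² + 0.13² + 0.03² + 0.13² = 0.9113
Proportion of variance = 0.9113 / 6 = 0.1519.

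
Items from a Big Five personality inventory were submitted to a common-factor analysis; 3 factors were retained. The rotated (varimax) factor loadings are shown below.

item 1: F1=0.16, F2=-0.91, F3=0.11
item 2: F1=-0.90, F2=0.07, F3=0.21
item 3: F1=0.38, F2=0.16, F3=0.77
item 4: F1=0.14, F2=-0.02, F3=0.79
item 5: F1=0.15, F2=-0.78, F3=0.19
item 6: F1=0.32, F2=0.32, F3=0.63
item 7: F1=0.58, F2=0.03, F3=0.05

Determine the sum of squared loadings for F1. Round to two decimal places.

SS loadings for F1 = 0.16² + (-0.90)² + 0.38² + 0.14² + 0.15² + 0.32² + 0.58² = 0.0256 + 0.8100 + 0.1444 + 0.0196 + 0.0225 + 0.1024 + 0.3364 = 1.4609

1.46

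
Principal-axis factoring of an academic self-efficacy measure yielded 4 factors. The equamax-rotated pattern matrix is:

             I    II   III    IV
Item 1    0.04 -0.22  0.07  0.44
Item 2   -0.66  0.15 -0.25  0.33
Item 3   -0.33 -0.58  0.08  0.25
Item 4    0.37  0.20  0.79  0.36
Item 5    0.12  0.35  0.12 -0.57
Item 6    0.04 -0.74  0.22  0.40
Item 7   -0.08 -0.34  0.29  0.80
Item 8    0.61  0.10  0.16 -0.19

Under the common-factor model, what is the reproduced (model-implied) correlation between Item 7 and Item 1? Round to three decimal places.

0.444

r̂ = Σ λ_i·λ_j across factors = (-0.08)(0.04) + (-0.34)(-0.22) + (0.29)(0.07) + (0.80)(0.44)
  = -0.0032 +0.0748 +0.0203 +0.3520 = 0.4439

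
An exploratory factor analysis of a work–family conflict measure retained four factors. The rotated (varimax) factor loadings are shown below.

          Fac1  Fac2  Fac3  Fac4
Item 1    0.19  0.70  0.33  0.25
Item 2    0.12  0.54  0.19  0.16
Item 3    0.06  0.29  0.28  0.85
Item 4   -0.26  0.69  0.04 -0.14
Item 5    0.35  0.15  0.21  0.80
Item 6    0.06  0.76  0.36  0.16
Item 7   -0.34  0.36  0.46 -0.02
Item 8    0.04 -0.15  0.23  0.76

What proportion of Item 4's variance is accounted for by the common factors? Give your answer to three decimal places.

h² = (-0.26)² + 0.69² + 0.04² + (-0.14)² = 0.0676 + 0.4761 + 0.0016 + 0.0196 = 0.5649

0.565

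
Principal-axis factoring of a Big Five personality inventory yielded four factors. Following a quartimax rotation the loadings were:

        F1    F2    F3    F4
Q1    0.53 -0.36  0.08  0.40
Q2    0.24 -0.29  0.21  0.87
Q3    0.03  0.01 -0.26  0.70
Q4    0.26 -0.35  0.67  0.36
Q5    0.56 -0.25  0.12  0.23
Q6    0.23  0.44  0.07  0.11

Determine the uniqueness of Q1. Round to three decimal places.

h² = 0.53² + (-0.36)² + 0.08² + 0.40² = 0.2809 + 0.1296 + 0.0064 + 0.1600 = 0.5769
Uniqueness u² = 1 − h² = 1 − 0.5769 = 0.4231

0.423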